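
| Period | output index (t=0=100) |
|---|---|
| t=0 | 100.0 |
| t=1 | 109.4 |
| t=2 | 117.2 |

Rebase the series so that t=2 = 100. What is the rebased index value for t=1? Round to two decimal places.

93.34

Rebased(t=1) = 109.4 / 117.2 × 100 = 93.3447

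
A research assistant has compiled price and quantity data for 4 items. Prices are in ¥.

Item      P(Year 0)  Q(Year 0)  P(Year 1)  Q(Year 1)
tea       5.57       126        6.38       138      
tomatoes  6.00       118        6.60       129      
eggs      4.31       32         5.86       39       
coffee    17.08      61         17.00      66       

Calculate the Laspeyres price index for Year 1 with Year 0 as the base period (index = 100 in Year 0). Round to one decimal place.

Laspeyres price index uses base-period quantities as weights.
ΣP(Year 1)·Q(Year 0) = 6.38×126 + 6.60×118 + 5.86×32 + 17.00×61 = 803.88 + 778.8 + 187.52 + 1037 = 2807.2
ΣP(Year 0)·Q(Year 0) = 5.57×126 + 6.00×118 + 4.31×32 + 17.08×61 = 701.82 + 708 + 137.92 + 1041.88 = 2589.62
Index = 2807.2 / 2589.62 × 100 = 108.4020

108.4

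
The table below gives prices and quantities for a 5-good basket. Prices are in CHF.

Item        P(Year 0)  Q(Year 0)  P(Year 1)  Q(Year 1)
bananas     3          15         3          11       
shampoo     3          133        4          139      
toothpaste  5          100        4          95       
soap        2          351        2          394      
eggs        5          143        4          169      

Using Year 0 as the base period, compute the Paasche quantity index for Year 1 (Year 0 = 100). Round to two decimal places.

Paasche quantity index uses current-period prices as weights.
ΣP(Year 1)·Q(Year 1) = 3×11 + 4×139 + 4×95 + 2×394 + 4×169 = 33 + 556 + 380 + 788 + 676 = 2433
ΣP(Year 1)·Q(Year 0) = 3×15 + 4×133 + 4×100 + 2×351 + 4×143 = 45 + 532 + 400 + 702 + 572 = 2251
Index = 2433 / 2251 × 100 = 108.0853

108.09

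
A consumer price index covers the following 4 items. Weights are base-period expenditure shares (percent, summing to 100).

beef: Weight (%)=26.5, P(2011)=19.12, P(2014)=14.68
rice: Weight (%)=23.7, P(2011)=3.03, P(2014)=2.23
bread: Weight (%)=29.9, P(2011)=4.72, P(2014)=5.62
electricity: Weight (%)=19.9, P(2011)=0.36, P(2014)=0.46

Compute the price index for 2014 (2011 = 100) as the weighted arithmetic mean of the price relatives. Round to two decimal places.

beef: 26.5 × (14.68/19.12) = 26.5 × 0.767782 = 20.3462
rice: 23.7 × (2.23/3.03) = 23.7 × 0.735974 = 17.4426
bread: 29.9 × (5.62/4.72) = 29.9 × 1.190678 = 35.6013
electricity: 19.9 × (0.46/0.36) = 19.9 × 1.277778 = 25.4278
Index = Σ wᵢ·(p₁ᵢ/p₀ᵢ) = 20.3462 + 17.4426 + 35.6013 + 25.4278 = 98.8179

98.82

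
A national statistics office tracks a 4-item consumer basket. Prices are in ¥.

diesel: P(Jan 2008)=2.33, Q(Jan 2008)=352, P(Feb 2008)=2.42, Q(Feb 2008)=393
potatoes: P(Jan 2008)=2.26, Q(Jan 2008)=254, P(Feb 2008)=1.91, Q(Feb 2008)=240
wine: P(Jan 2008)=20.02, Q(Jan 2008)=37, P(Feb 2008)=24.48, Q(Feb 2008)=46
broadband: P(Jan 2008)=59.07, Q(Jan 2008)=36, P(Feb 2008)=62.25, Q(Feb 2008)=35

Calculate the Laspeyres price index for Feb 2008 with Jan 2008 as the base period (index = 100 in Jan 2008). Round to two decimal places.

Laspeyres price index uses base-period quantities as weights.
ΣP(Feb 2008)·Q(Jan 2008) = 2.42×352 + 1.91×254 + 24.48×37 + 62.25×36 = 851.84 + 485.14 + 905.76 + 2241 = 4483.74
ΣP(Jan 2008)·Q(Jan 2008) = 2.33×352 + 2.26×254 + 20.02×37 + 59.07×36 = 820.16 + 574.04 + 740.74 + 2126.52 = 4261.46
Index = 4483.74 / 4261.46 × 100 = 105.2161

105.22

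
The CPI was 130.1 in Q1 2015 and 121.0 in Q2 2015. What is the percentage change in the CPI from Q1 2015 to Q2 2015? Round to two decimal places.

-6.99%

Change = (121.0 − 130.1) / 130.1 × 100
       = -9.1 / 130.1 × 100 = -6.9946%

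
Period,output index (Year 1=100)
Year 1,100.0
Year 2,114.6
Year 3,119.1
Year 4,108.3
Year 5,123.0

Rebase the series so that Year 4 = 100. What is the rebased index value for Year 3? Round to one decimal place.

Rebased(Year 3) = 119.1 / 108.3 × 100 = 109.9723

110.0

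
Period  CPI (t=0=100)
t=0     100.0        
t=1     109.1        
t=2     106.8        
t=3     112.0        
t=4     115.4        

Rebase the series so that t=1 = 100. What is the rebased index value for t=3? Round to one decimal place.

Rebased(t=3) = 112.0 / 109.1 × 100 = 102.6581

102.7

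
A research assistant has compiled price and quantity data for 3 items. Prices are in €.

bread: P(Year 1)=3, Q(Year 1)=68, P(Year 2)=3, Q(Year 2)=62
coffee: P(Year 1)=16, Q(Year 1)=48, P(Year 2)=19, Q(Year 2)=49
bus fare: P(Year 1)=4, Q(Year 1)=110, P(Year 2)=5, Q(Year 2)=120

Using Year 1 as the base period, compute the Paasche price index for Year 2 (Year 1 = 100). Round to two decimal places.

118.41

Paasche price index uses current-period quantities as weights.
ΣP(Year 2)·Q(Year 2) = 3×62 + 19×49 + 5×120 = 186 + 931 + 600 = 1717
ΣP(Year 1)·Q(Year 2) = 3×62 + 16×49 + 4×120 = 186 + 784 + 480 = 1450
Index = 1717 / 1450 × 100 = 118.4138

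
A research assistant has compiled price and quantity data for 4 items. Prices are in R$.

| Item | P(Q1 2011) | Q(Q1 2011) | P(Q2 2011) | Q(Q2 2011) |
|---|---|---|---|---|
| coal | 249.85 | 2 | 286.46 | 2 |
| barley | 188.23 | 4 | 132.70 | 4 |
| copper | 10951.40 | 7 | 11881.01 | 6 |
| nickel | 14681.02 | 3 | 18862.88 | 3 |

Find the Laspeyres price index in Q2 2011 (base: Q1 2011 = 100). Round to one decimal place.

Laspeyres price index uses base-period quantities as weights.
ΣP(Q2 2011)·Q(Q1 2011) = 286.46×2 + 132.70×4 + 11881.01×7 + 18862.88×3 = 572.92 + 530.8 + 83167.07 + 56588.64 = 140859.43
ΣP(Q1 2011)·Q(Q1 2011) = 249.85×2 + 188.23×4 + 10951.40×7 + 14681.02×3 = 499.7 + 752.92 + 76659.8 + 44043.06 = 121955.48
Index = 140859.43 / 121955.48 × 100 = 115.5007

115.5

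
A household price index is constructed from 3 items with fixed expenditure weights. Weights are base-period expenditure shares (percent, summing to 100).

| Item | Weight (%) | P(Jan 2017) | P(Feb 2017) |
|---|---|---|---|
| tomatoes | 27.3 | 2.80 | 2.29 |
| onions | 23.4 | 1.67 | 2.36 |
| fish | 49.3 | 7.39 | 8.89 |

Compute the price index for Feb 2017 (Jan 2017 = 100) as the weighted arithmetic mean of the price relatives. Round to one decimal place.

tomatoes: 27.3 × (2.29/2.80) = 27.3 × 0.817857 = 22.3275
onions: 23.4 × (2.36/1.67) = 23.4 × 1.413174 = 33.0683
fish: 49.3 × (8.89/7.39) = 49.3 × 1.202977 = 59.3068
Index = Σ wᵢ·(p₁ᵢ/p₀ᵢ) = 22.3275 + 33.0683 + 59.3068 = 114.7025

114.7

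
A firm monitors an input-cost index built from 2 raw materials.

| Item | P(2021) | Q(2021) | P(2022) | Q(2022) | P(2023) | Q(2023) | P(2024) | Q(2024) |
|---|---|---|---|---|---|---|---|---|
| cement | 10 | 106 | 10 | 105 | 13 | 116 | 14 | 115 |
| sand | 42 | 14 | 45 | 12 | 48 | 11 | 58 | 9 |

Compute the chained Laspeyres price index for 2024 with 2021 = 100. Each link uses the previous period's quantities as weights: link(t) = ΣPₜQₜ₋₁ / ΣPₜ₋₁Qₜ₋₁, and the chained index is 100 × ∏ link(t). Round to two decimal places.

139.08

Link 2021→2022:
ΣP(2022)Q(2021) = 10×106 + 45×14 = 1060 + 630 = 1690
ΣP(2021)Q(2021) = 10×106 + 42×14 = 1060 + 588 = 1648
link = 1690/1648 = 1.025485
Link 2022→2023:
ΣP(2023)Q(2022) = 13×105 + 48×12 = 1365 + 576 = 1941
ΣP(2022)Q(2022) = 10×105 + 45×12 = 1050 + 540 = 1590
link = 1941/1590 = 1.220755
Link 2023→2024:
ΣP(2024)Q(2023) = 14×116 + 58×11 = 1624 + 638 = 2262
ΣP(2023)Q(2023) = 13×116 + 48×11 = 1508 + 528 = 2036
link = 2262/2036 = 1.111002
Chained index = 100 × 1.025485 × 1.220755 × 1.111002 = 139.0826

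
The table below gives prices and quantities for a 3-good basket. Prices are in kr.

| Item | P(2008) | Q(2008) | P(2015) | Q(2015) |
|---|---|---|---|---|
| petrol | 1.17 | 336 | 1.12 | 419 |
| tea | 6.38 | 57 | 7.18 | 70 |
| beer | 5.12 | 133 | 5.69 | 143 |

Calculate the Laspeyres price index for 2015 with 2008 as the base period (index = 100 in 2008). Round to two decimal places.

107.28

Laspeyres price index uses base-period quantities as weights.
ΣP(2015)·Q(2008) = 1.12×336 + 7.18×57 + 5.69×133 = 376.32 + 409.26 + 756.77 = 1542.35
ΣP(2008)·Q(2008) = 1.17×336 + 6.38×57 + 5.12×133 = 393.12 + 363.66 + 680.96 = 1437.74
Index = 1542.35 / 1437.74 × 100 = 107.2760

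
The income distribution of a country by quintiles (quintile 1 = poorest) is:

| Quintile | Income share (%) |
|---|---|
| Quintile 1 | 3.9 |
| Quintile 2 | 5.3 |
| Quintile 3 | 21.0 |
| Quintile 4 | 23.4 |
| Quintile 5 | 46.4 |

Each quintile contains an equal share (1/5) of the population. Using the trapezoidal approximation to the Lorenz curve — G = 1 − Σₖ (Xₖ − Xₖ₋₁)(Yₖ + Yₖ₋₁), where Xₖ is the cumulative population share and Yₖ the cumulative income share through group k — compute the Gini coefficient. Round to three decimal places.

Cumulative income shares Yₖ: 0.0390, 0.0920, 0.3020, 0.5360, 1.0000
Σ (Xₖ−Xₖ₋₁)(Yₖ+Yₖ₋₁) = (1/5)(0.0390+0.0000) + (1/5)(0.0920+0.0390) + (1/5)(0.3020+0.0920) + (1/5)(0.5360+0.3020) + (1/5)(1.0000+0.5360)
  = 0.0078 + 0.0262 + 0.0788 + 0.1676 + 0.3072 = 0.5876
G = 1 − 0.5876 = 0.4124

0.412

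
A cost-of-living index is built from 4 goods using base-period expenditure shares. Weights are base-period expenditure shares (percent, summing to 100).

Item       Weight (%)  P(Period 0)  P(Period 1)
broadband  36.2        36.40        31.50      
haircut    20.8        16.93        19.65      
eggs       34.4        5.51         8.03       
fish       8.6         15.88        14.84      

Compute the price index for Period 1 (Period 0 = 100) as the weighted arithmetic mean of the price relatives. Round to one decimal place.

113.6

broadband: 36.2 × (31.50/36.40) = 36.2 × 0.865385 = 31.3269
haircut: 20.8 × (19.65/16.93) = 20.8 × 1.160662 = 24.1418
eggs: 34.4 × (8.03/5.51) = 34.4 × 1.457350 = 50.1328
fish: 8.6 × (14.84/15.88) = 8.6 × 0.934509 = 8.0368
Index = Σ wᵢ·(p₁ᵢ/p₀ᵢ) = 31.3269 + 24.1418 + 50.1328 + 8.0368 = 113.6383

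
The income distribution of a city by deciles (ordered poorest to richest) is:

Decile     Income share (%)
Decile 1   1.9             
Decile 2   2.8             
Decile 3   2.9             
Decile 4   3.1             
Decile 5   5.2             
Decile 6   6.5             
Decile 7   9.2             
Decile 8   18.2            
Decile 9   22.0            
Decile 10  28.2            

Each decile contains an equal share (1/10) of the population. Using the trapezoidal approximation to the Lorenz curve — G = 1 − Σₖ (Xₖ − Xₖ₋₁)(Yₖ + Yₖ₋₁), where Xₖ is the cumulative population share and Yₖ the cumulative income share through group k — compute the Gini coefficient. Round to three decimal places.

0.467

Cumulative income shares Yₖ: 0.0190, 0.0470, 0.0760, 0.1070, 0.1590, 0.2240, 0.3160, 0.4980, 0.7180, 1.0000
Σ (Xₖ−Xₖ₋₁)(Yₖ+Yₖ₋₁) = (1/10)(0.0190+0.0000) + (1/10)(0.0470+0.0190) + (1/10)(0.0760+0.0470) + (1/10)(0.1070+0.0760) + (1/10)(0.1590+0.1070) + (1/10)(0.2240+0.1590) + (1/10)(0.3160+0.2240) + (1/10)(0.4980+0.3160) + (1/10)(0.7180+0.4980) + (1/10)(1.0000+0.7180)
  = 0.0019 + 0.0066 + 0.0123 + 0.0183 + 0.0266 + 0.0383 + 0.0540 + 0.0814 + 0.1216 + 0.1718 = 0.5328
G = 1 − 0.5328 = 0.4672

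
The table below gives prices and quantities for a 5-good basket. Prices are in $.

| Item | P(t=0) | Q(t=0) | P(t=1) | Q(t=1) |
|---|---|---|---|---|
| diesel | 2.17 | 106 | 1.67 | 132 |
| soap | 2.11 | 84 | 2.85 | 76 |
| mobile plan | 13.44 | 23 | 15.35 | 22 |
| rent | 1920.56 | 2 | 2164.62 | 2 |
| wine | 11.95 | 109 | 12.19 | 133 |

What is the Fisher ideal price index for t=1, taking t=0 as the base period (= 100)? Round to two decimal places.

109.31

Laspeyres component (base-period weights):
ΣP(t=1)Q(t=0) = 1.67×106 + 2.85×84 + 15.35×23 + 2164.62×2 + 12.19×109 = 177.02 + 239.4 + 353.05 + 4329.24 + 1328.71 = 6427.42
ΣP(t=0)Q(t=0) = 2.17×106 + 2.11×84 + 13.44×23 + 1920.56×2 + 11.95×109 = 230.02 + 177.24 + 309.12 + 3841.12 + 1302.55 = 5860.05
L = 6427.42 / 5860.05 × 100 = 109.6820
Paasche component (current-period weights):
ΣP(t=1)Q(t=1) = 1.67×132 + 2.85×76 + 15.35×22 + 2164.62×2 + 12.19×133 = 220.44 + 216.6 + 337.7 + 4329.24 + 1621.27 = 6725.25
ΣP(t=0)Q(t=1) = 2.17×132 + 2.11×76 + 13.44×22 + 1920.56×2 + 11.95×133 = 286.44 + 160.36 + 295.68 + 3841.12 + 1589.35 = 6172.95
P = 6725.25 / 6172.95 × 100 = 108.9471
Fisher = √(L × P) = √(109.6820 × 108.9471) = 109.3139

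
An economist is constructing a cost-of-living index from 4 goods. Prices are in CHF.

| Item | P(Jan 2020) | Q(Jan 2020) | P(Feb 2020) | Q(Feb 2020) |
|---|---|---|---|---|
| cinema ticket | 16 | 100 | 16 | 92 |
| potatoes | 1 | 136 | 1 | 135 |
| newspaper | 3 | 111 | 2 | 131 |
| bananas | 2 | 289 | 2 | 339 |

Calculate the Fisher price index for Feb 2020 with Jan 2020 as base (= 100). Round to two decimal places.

95.46

Laspeyres component (base-period weights):
ΣP(Feb 2020)Q(Jan 2020) = 16×100 + 1×136 + 2×111 + 2×289 = 1600 + 136 + 222 + 578 = 2536
ΣP(Jan 2020)Q(Jan 2020) = 16×100 + 1×136 + 3×111 + 2×289 = 1600 + 136 + 333 + 578 = 2647
L = 2536 / 2647 × 100 = 95.8066
Paasche component (current-period weights):
ΣP(Feb 2020)Q(Feb 2020) = 16×92 + 1×135 + 2×131 + 2×339 = 1472 + 135 + 262 + 678 = 2547
ΣP(Jan 2020)Q(Feb 2020) = 16×92 + 1×135 + 3×131 + 2×339 = 1472 + 135 + 393 + 678 = 2678
P = 2547 / 2678 × 100 = 95.1083
Fisher = √(L × P) = √(95.8066 × 95.1083) = 95.4568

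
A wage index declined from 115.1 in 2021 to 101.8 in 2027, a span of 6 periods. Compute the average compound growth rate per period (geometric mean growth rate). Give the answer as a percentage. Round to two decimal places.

Growth factor = (101.8/115.1)^(1/6) = (0.884448)^(1/6) = 0.979743
Growth rate = 0.979743 − 1 = -0.020257 = -2.0257%

-2.03%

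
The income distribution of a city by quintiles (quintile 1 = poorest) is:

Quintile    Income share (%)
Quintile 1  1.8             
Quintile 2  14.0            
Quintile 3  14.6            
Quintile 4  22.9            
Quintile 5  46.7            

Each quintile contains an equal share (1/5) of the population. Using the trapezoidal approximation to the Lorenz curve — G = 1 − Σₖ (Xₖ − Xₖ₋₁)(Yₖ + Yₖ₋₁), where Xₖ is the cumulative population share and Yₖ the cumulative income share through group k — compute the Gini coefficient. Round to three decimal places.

0.395

Cumulative income shares Yₖ: 0.0180, 0.1580, 0.3040, 0.5330, 1.0000
Σ (Xₖ−Xₖ₋₁)(Yₖ+Yₖ₋₁) = (1/5)(0.0180+0.0000) + (1/5)(0.1580+0.0180) + (1/5)(0.3040+0.1580) + (1/5)(0.5330+0.3040) + (1/5)(1.0000+0.5330)
  = 0.0036 + 0.0352 + 0.0924 + 0.1674 + 0.3066 = 0.6052
G = 1 − 0.6052 = 0.3948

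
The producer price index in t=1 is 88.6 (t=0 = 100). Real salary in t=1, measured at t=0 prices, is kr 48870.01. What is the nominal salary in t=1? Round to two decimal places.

43298.83

Nominal = Real × (Index/100) = 48870.01 × (88.6/100)
        = 48870.01 × 0.886 = 43298.8289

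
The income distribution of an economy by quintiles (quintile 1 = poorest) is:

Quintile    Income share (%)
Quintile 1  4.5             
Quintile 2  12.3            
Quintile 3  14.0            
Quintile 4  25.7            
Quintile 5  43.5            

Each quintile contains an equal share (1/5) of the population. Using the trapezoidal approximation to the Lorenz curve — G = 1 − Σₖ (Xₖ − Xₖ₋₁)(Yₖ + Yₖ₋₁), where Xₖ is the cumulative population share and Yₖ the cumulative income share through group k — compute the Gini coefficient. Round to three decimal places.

Cumulative income shares Yₖ: 0.0450, 0.1680, 0.3080, 0.5650, 1.0000
Σ (Xₖ−Xₖ₋₁)(Yₖ+Yₖ₋₁) = (1/5)(0.0450+0.0000) + (1/5)(0.1680+0.0450) + (1/5)(0.3080+0.1680) + (1/5)(0.5650+0.3080) + (1/5)(1.0000+0.5650)
  = 0.0090 + 0.0426 + 0.0952 + 0.1746 + 0.3130 = 0.6344
G = 1 − 0.6344 = 0.3656

0.366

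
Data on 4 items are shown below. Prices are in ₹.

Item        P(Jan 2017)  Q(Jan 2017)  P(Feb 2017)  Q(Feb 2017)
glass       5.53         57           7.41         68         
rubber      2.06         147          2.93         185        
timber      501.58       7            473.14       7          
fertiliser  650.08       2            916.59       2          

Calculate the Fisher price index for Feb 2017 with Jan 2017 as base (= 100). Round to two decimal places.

Laspeyres component (base-period weights):
ΣP(Feb 2017)Q(Jan 2017) = 7.41×57 + 2.93×147 + 473.14×7 + 916.59×2 = 422.37 + 430.71 + 3311.98 + 1833.18 = 5998.24
ΣP(Jan 2017)Q(Jan 2017) = 5.53×57 + 2.06×147 + 501.58×7 + 650.08×2 = 315.21 + 302.82 + 3511.06 + 1300.16 = 5429.25
L = 5998.24 / 5429.25 × 100 = 110.4801
Paasche component (current-period weights):
ΣP(Feb 2017)Q(Feb 2017) = 7.41×68 + 2.93×185 + 473.14×7 + 916.59×2 = 503.88 + 542.05 + 3311.98 + 1833.18 = 6191.09
ΣP(Jan 2017)Q(Feb 2017) = 5.53×68 + 2.06×185 + 501.58×7 + 650.08×2 = 376.04 + 381.1 + 3511.06 + 1300.16 = 5568.36
P = 6191.09 / 5568.36 × 100 = 111.1834
Fisher = √(L × P) = √(110.4801 × 111.1834) = 110.8312

110.83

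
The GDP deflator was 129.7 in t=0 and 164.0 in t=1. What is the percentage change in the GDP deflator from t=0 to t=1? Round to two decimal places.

Change = (164.0 − 129.7) / 129.7 × 100
       = 34.3 / 129.7 × 100 = 26.4456%

26.45%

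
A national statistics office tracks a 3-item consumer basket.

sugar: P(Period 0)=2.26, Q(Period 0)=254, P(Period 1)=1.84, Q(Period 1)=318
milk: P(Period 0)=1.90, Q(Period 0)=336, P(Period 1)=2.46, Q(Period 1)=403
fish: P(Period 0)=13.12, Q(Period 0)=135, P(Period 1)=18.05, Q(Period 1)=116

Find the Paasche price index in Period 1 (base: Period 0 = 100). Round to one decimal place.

122.1

Paasche price index uses current-period quantities as weights.
ΣP(Period 1)·Q(Period 1) = 1.84×318 + 2.46×403 + 18.05×116 = 585.12 + 991.38 + 2093.8 = 3670.3
ΣP(Period 0)·Q(Period 1) = 2.26×318 + 1.90×403 + 13.12×116 = 718.68 + 765.7 + 1521.92 = 3006.3
Index = 3670.3 / 3006.3 × 100 = 122.0870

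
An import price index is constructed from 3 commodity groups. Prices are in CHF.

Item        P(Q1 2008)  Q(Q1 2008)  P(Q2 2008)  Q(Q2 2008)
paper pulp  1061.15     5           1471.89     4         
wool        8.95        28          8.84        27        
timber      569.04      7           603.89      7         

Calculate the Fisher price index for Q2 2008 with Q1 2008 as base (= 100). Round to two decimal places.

Laspeyres component (base-period weights):
ΣP(Q2 2008)Q(Q1 2008) = 1471.89×5 + 8.84×28 + 603.89×7 = 7359.45 + 247.52 + 4227.23 = 11834.2
ΣP(Q1 2008)Q(Q1 2008) = 1061.15×5 + 8.95×28 + 569.04×7 = 5305.75 + 250.6 + 3983.28 = 9539.63
L = 11834.2 / 9539.63 × 100 = 124.0530
Paasche component (current-period weights):
ΣP(Q2 2008)Q(Q2 2008) = 1471.89×4 + 8.84×27 + 603.89×7 = 5887.56 + 238.68 + 4227.23 = 10353.47
ΣP(Q1 2008)Q(Q2 2008) = 1061.15×4 + 8.95×27 + 569.04×7 = 4244.6 + 241.65 + 3983.28 = 8469.53
P = 10353.47 / 8469.53 × 100 = 122.2437
Fisher = √(L × P) = √(124.0530 × 122.2437) = 123.1451

123.15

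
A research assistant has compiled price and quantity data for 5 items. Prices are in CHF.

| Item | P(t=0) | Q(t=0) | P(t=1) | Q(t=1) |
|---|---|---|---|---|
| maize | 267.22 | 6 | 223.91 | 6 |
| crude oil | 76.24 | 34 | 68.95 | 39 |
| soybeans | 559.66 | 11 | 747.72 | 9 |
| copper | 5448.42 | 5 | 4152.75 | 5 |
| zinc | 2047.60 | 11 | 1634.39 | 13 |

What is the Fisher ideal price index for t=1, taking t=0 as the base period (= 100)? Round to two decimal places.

Laspeyres component (base-period weights):
ΣP(t=1)Q(t=0) = 223.91×6 + 68.95×34 + 747.72×11 + 4152.75×5 + 1634.39×11 = 1343.46 + 2344.3 + 8224.92 + 20763.75 + 17978.29 = 50654.72
ΣP(t=0)Q(t=0) = 267.22×6 + 76.24×34 + 559.66×11 + 5448.42×5 + 2047.60×11 = 1603.32 + 2592.16 + 6156.26 + 27242.1 + 22523.6 = 60117.44
L = 50654.72 / 60117.44 × 100 = 84.2596
Paasche component (current-period weights):
ΣP(t=1)Q(t=1) = 223.91×6 + 68.95×39 + 747.72×9 + 4152.75×5 + 1634.39×13 = 1343.46 + 2689.05 + 6729.48 + 20763.75 + 21247.07 = 52772.81
ΣP(t=0)Q(t=1) = 267.22×6 + 76.24×39 + 559.66×9 + 5448.42×5 + 2047.60×13 = 1603.32 + 2973.36 + 5036.94 + 27242.1 + 26618.8 = 63474.52
P = 52772.81 / 63474.52 × 100 = 83.1401
Fisher = √(L × P) = √(84.2596 × 83.1401) = 83.6980

83.70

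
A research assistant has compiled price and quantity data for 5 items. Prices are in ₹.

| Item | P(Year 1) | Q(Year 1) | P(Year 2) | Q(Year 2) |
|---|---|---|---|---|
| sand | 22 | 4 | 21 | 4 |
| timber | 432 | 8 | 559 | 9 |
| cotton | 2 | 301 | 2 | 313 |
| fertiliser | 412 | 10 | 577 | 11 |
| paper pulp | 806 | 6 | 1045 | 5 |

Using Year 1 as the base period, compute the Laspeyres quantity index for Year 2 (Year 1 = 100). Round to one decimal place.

100.5

Laspeyres quantity index uses base-period prices as weights.
ΣP(Year 1)·Q(Year 2) = 22×4 + 432×9 + 2×313 + 412×11 + 806×5 = 88 + 3888 + 626 + 4532 + 4030 = 13164
ΣP(Year 1)·Q(Year 1) = 22×4 + 432×8 + 2×301 + 412×10 + 806×6 = 88 + 3456 + 602 + 4120 + 4836 = 13102
Index = 13164 / 13102 × 100 = 100.4732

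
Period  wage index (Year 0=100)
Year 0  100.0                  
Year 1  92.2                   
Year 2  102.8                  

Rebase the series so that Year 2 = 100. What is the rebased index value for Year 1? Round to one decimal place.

89.7

Rebased(Year 1) = 92.2 / 102.8 × 100 = 89.6887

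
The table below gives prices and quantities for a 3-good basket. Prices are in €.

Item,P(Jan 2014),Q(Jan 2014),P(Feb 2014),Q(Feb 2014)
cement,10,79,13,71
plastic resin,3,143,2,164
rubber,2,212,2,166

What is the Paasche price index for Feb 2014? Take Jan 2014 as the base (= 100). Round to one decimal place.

Paasche price index uses current-period quantities as weights.
ΣP(Feb 2014)·Q(Feb 2014) = 13×71 + 2×164 + 2×166 = 923 + 328 + 332 = 1583
ΣP(Jan 2014)·Q(Feb 2014) = 10×71 + 3×164 + 2×166 = 710 + 492 + 332 = 1534
Index = 1583 / 1534 × 100 = 103.1943

103.2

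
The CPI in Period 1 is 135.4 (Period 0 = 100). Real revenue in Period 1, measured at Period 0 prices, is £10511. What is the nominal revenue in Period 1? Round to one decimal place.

14231.9

Nominal = Real × (Index/100) = 10511 × (135.4/100)
        = 10511 × 1.354 = 14231.8940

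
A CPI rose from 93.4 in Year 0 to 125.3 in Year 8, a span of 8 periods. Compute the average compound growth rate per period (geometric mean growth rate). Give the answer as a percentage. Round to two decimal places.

3.74%

Growth factor = (125.3/93.4)^(1/8) = (1.341542)^(1/8) = 1.037410
Growth rate = 1.037410 − 1 = 0.037410 = 3.7410%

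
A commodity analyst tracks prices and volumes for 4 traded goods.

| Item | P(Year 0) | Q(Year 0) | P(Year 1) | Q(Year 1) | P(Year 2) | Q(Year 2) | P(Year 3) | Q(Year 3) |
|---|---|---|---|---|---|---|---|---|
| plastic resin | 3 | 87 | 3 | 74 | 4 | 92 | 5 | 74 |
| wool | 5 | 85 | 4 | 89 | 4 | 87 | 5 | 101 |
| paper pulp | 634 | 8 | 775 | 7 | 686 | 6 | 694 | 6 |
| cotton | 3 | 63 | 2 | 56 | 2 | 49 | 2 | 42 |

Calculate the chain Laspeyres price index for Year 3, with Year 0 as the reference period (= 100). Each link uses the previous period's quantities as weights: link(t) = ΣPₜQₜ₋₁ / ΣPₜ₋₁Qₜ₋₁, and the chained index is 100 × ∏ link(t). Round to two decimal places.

110.90

Link Year 0→Year 1:
ΣP(Year 1)Q(Year 0) = 3×87 + 4×85 + 775×8 + 2×63 = 261 + 340 + 6200 + 126 = 6927
ΣP(Year 0)Q(Year 0) = 3×87 + 5×85 + 634×8 + 3×63 = 261 + 425 + 5072 + 189 = 5947
link = 6927/5947 = 1.164789
Link Year 1→Year 2:
ΣP(Year 2)Q(Year 1) = 4×74 + 4×89 + 686×7 + 2×56 = 296 + 356 + 4802 + 112 = 5566
ΣP(Year 1)Q(Year 1) = 3×74 + 4×89 + 775×7 + 2×56 = 222 + 356 + 5425 + 112 = 6115
link = 5566/6115 = 0.910221
Link Year 2→Year 3:
ΣP(Year 3)Q(Year 2) = 5×92 + 5×87 + 694×6 + 2×49 = 460 + 435 + 4164 + 98 = 5157
ΣP(Year 2)Q(Year 2) = 4×92 + 4×87 + 686×6 + 2×49 = 368 + 348 + 4116 + 98 = 4930
link = 5157/4930 = 1.046045
Chained index = 100 × 1.164789 × 0.910221 × 1.046045 = 110.9032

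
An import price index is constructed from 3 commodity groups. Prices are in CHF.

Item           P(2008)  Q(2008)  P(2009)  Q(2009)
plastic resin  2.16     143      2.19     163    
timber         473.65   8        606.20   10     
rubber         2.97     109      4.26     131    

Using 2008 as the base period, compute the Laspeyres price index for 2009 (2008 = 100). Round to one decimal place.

Laspeyres price index uses base-period quantities as weights.
ΣP(2009)·Q(2008) = 2.19×143 + 606.20×8 + 4.26×109 = 313.17 + 4849.6 + 464.34 = 5627.11
ΣP(2008)·Q(2008) = 2.16×143 + 473.65×8 + 2.97×109 = 308.88 + 3789.2 + 323.73 = 4421.81
Index = 5627.11 / 4421.81 × 100 = 127.2581

127.3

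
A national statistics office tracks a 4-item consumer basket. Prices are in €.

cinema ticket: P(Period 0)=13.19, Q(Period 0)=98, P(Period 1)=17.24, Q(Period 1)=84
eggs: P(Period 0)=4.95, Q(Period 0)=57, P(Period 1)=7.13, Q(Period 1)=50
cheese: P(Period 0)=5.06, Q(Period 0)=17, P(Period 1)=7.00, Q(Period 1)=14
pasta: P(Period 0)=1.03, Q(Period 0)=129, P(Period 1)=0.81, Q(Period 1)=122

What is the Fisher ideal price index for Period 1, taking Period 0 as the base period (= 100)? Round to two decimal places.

Laspeyres component (base-period weights):
ΣP(Period 1)Q(Period 0) = 17.24×98 + 7.13×57 + 7.00×17 + 0.81×129 = 1689.52 + 406.41 + 119 + 104.49 = 2319.42
ΣP(Period 0)Q(Period 0) = 13.19×98 + 4.95×57 + 5.06×17 + 1.03×129 = 1292.62 + 282.15 + 86.02 + 132.87 = 1793.66
L = 2319.42 / 1793.66 × 100 = 129.3121
Paasche component (current-period weights):
ΣP(Period 1)Q(Period 1) = 17.24×84 + 7.13×50 + 7.00×14 + 0.81×122 = 1448.16 + 356.5 + 98 + 98.82 = 2001.48
ΣP(Period 0)Q(Period 1) = 13.19×84 + 4.95×50 + 5.06×14 + 1.03×122 = 1107.96 + 247.5 + 70.84 + 125.66 = 1551.96
P = 2001.48 / 1551.96 × 100 = 128.9647
Fisher = √(L × P) = √(129.3121 × 128.9647) = 129.1383

129.14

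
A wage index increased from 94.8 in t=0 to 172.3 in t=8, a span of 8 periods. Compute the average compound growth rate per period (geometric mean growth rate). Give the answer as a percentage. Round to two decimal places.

Growth factor = (172.3/94.8)^(1/8) = (1.817511)^(1/8) = 1.077543
Growth rate = 1.077543 − 1 = 0.077543 = 7.7543%

7.75%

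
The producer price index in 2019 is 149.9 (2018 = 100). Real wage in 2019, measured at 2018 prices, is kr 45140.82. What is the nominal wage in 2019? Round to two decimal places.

67666.09

Nominal = Real × (Index/100) = 45140.82 × (149.9/100)
        = 45140.82 × 1.499 = 67666.0892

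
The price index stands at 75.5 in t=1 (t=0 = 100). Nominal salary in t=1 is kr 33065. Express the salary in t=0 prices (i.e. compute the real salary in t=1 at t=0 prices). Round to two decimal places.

Real = Nominal ÷ (Index/100) = 33065 ÷ (75.5/100)
     = 33065 ÷ 0.755 = 43794.7020

43794.70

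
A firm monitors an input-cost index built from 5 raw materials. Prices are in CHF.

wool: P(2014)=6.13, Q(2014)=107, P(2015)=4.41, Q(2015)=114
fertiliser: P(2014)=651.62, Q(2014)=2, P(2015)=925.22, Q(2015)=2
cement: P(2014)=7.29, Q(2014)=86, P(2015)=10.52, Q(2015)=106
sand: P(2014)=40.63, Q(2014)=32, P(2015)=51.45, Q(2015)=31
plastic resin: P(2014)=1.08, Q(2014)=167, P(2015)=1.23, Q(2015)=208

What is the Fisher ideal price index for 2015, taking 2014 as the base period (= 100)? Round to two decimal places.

Laspeyres component (base-period weights):
ΣP(2015)Q(2014) = 4.41×107 + 925.22×2 + 10.52×86 + 51.45×32 + 1.23×167 = 471.87 + 1850.44 + 904.72 + 1646.4 + 205.41 = 5078.84
ΣP(2014)Q(2014) = 6.13×107 + 651.62×2 + 7.29×86 + 40.63×32 + 1.08×167 = 655.91 + 1303.24 + 626.94 + 1300.16 + 180.36 = 4066.61
L = 5078.84 / 4066.61 × 100 = 124.8912
Paasche component (current-period weights):
ΣP(2015)Q(2015) = 4.41×114 + 925.22×2 + 10.52×106 + 51.45×31 + 1.23×208 = 502.74 + 1850.44 + 1115.12 + 1594.95 + 255.84 = 5319.09
ΣP(2014)Q(2015) = 6.13×114 + 651.62×2 + 7.29×106 + 40.63×31 + 1.08×208 = 698.82 + 1303.24 + 772.74 + 1259.53 + 224.64 = 4258.97
P = 5319.09 / 4258.97 × 100 = 124.8915
Fisher = √(L × P) = √(124.8912 × 124.8915) = 124.8914

124.89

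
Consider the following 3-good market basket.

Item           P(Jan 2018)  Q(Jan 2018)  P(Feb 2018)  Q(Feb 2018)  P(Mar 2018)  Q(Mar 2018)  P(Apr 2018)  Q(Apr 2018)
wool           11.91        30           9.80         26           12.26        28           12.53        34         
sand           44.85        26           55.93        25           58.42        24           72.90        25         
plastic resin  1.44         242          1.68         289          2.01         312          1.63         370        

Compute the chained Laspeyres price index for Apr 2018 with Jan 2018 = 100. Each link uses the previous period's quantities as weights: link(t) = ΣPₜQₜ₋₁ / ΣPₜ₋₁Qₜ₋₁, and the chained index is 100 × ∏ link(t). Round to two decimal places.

Link Jan 2018→Feb 2018:
ΣP(Feb 2018)Q(Jan 2018) = 9.80×30 + 55.93×26 + 1.68×242 = 294 + 1454.18 + 406.56 = 2154.74
ΣP(Jan 2018)Q(Jan 2018) = 11.91×30 + 44.85×26 + 1.44×242 = 357.3 + 1166.1 + 348.48 = 1871.88
link = 2154.74/1871.88 = 1.151110
Link Feb 2018→Mar 2018:
ΣP(Mar 2018)Q(Feb 2018) = 12.26×26 + 58.42×25 + 2.01×289 = 318.76 + 1460.5 + 580.89 = 2360.15
ΣP(Feb 2018)Q(Feb 2018) = 9.80×26 + 55.93×25 + 1.68×289 = 254.8 + 1398.25 + 485.52 = 2138.57
link = 2360.15/2138.57 = 1.103611
Link Mar 2018→Apr 2018:
ΣP(Apr 2018)Q(Mar 2018) = 12.53×28 + 72.90×24 + 1.63×312 = 350.84 + 1749.6 + 508.56 = 2609
ΣP(Mar 2018)Q(Mar 2018) = 12.26×28 + 58.42×24 + 2.01×312 = 343.28 + 1402.08 + 627.12 = 2372.48
link = 2609/2372.48 = 1.099693
Chained index = 100 × 1.151110 × 1.103611 × 1.099693 = 139.7026

139.70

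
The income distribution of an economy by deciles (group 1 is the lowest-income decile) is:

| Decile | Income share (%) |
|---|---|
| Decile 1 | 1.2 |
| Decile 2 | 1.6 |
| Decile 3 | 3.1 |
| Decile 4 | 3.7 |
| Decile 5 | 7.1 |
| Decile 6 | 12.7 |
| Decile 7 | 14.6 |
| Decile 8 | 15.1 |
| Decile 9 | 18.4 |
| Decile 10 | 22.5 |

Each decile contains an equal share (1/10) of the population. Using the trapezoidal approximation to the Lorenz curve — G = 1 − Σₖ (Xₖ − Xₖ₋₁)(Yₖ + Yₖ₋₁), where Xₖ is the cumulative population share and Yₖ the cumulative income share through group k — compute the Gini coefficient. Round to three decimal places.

0.408

Cumulative income shares Yₖ: 0.0120, 0.0280, 0.0590, 0.0960, 0.1670, 0.2940, 0.4400, 0.5910, 0.7750, 1.0000
Σ (Xₖ−Xₖ₋₁)(Yₖ+Yₖ₋₁) = (1/10)(0.0120+0.0000) + (1/10)(0.0280+0.0120) + (1/10)(0.0590+0.0280) + (1/10)(0.0960+0.0590) + (1/10)(0.1670+0.0960) + (1/10)(0.2940+0.1670) + (1/10)(0.4400+0.2940) + (1/10)(0.5910+0.4400) + (1/10)(0.7750+0.5910) + (1/10)(1.0000+0.7750)
  = 0.0012 + 0.0040 + 0.0087 + 0.0155 + 0.0263 + 0.0461 + 0.0734 + 0.1031 + 0.1366 + 0.1775 = 0.5924
G = 1 − 0.5924 = 0.4076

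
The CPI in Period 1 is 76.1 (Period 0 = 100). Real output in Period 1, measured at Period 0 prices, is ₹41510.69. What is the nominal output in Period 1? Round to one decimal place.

31589.6

Nominal = Real × (Index/100) = 41510.69 × (76.1/100)
        = 41510.69 × 0.761 = 31589.6351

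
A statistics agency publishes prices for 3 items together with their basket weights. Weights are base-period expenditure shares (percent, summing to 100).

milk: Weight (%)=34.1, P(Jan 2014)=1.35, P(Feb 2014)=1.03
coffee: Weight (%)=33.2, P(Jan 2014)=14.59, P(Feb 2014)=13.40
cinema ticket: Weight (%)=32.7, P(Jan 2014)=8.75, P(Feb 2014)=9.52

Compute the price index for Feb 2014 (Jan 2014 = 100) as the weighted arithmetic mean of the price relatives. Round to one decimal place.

milk: 34.1 × (1.03/1.35) = 34.1 × 0.762963 = 26.0170
coffee: 33.2 × (13.40/14.59) = 33.2 × 0.918437 = 30.4921
cinema ticket: 32.7 × (9.52/8.75) = 32.7 × 1.088000 = 35.5776
Index = Σ wᵢ·(p₁ᵢ/p₀ᵢ) = 26.0170 + 30.4921 + 35.5776 = 92.0868

92.1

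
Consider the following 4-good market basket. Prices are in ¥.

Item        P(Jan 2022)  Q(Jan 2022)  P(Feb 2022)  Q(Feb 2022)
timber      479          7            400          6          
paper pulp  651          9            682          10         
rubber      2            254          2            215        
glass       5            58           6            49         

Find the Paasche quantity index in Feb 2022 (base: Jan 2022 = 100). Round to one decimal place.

Paasche quantity index uses current-period prices as weights.
ΣP(Feb 2022)·Q(Feb 2022) = 400×6 + 682×10 + 2×215 + 6×49 = 2400 + 6820 + 430 + 294 = 9944
ΣP(Feb 2022)·Q(Jan 2022) = 400×7 + 682×9 + 2×254 + 6×58 = 2800 + 6138 + 508 + 348 = 9794
Index = 9944 / 9794 × 100 = 101.5315

101.5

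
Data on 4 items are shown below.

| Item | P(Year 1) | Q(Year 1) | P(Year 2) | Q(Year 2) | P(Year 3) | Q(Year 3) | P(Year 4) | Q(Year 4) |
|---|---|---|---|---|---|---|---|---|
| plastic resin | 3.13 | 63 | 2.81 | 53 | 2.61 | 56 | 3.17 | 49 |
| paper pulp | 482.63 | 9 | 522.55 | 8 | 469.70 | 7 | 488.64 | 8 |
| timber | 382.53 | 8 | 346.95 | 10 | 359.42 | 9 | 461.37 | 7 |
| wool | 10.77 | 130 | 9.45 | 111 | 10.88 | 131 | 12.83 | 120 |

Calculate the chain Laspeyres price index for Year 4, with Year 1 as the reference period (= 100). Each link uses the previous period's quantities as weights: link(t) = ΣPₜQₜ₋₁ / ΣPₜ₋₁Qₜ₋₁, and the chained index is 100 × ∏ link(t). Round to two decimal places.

113.05

Link Year 1→Year 2:
ΣP(Year 2)Q(Year 1) = 2.81×63 + 522.55×9 + 346.95×8 + 9.45×130 = 177.03 + 4702.95 + 2775.6 + 1228.5 = 8884.08
ΣP(Year 1)Q(Year 1) = 3.13×63 + 482.63×9 + 382.53×8 + 10.77×130 = 197.19 + 4343.67 + 3060.24 + 1400.1 = 9001.2
link = 8884.08/9001.2 = 0.986988
Link Year 2→Year 3:
ΣP(Year 3)Q(Year 2) = 2.61×53 + 469.70×8 + 359.42×10 + 10.88×111 = 138.33 + 3757.6 + 3594.2 + 1207.68 = 8697.81
ΣP(Year 2)Q(Year 2) = 2.81×53 + 522.55×8 + 346.95×10 + 9.45×111 = 148.93 + 4180.4 + 3469.5 + 1048.95 = 8847.78
link = 8697.81/8847.78 = 0.983050
Link Year 3→Year 4:
ΣP(Year 4)Q(Year 3) = 3.17×56 + 488.64×7 + 461.37×9 + 12.83×131 = 177.52 + 3420.48 + 4152.33 + 1680.73 = 9431.06
ΣP(Year 3)Q(Year 3) = 2.61×56 + 469.70×7 + 359.42×9 + 10.88×131 = 146.16 + 3287.9 + 3234.78 + 1425.28 = 8094.12
link = 9431.06/8094.12 = 1.165174
Chained index = 100 × 0.986988 × 0.983050 × 1.165174 = 113.0521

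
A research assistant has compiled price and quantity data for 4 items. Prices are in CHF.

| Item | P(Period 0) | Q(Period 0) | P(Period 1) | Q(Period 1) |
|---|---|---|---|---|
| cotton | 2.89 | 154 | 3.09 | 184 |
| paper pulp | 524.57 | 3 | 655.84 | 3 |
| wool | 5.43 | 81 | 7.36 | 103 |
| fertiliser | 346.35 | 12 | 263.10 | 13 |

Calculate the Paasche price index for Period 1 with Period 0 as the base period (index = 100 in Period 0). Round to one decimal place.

93.7

Paasche price index uses current-period quantities as weights.
ΣP(Period 1)·Q(Period 1) = 3.09×184 + 655.84×3 + 7.36×103 + 263.10×13 = 568.56 + 1967.52 + 758.08 + 3420.3 = 6714.46
ΣP(Period 0)·Q(Period 1) = 2.89×184 + 524.57×3 + 5.43×103 + 346.35×13 = 531.76 + 1573.71 + 559.29 + 4502.55 = 7167.31
Index = 6714.46 / 7167.31 × 100 = 93.6817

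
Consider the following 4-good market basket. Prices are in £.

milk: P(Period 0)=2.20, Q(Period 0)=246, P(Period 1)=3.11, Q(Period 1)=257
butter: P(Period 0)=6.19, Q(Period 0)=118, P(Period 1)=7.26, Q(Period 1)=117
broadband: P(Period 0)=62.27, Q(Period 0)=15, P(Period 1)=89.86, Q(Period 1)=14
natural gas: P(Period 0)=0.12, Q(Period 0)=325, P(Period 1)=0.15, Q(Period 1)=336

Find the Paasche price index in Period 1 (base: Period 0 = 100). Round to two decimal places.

134.31

Paasche price index uses current-period quantities as weights.
ΣP(Period 1)·Q(Period 1) = 3.11×257 + 7.26×117 + 89.86×14 + 0.15×336 = 799.27 + 849.42 + 1258.04 + 50.4 = 2957.13
ΣP(Period 0)·Q(Period 1) = 2.20×257 + 6.19×117 + 62.27×14 + 0.12×336 = 565.4 + 724.23 + 871.78 + 40.32 = 2201.73
Index = 2957.13 / 2201.73 × 100 = 134.3094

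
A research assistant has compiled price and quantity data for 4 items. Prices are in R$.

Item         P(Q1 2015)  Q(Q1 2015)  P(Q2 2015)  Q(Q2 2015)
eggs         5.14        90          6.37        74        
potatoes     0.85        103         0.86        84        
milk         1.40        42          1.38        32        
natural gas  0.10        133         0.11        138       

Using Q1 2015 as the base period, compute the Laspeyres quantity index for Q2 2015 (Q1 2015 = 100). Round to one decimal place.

Laspeyres quantity index uses base-period prices as weights.
ΣP(Q1 2015)·Q(Q2 2015) = 5.14×74 + 0.85×84 + 1.40×32 + 0.10×138 = 380.36 + 71.4 + 44.8 + 13.8 = 510.36
ΣP(Q1 2015)·Q(Q1 2015) = 5.14×90 + 0.85×103 + 1.40×42 + 0.10×133 = 462.6 + 87.55 + 58.8 + 13.3 = 622.25
Index = 510.36 / 622.25 × 100 = 82.0185

82.0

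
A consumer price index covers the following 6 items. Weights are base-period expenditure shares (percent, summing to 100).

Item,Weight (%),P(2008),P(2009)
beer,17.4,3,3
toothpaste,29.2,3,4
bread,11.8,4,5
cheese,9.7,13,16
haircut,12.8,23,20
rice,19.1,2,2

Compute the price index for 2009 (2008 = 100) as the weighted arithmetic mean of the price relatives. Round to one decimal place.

beer: 17.4 × (3/3) = 17.4 × 1.000000 = 17.4000
toothpaste: 29.2 × (4/3) = 29.2 × 1.333333 = 38.9333
bread: 11.8 × (5/4) = 11.8 × 1.250000 = 14.7500
cheese: 9.7 × (16/13) = 9.7 × 1.230769 = 11.9385
haircut: 12.8 × (20/23) = 12.8 × 0.869565 = 11.1304
rice: 19.1 × (2/2) = 19.1 × 1.000000 = 19.1000
Index = Σ wᵢ·(p₁ᵢ/p₀ᵢ) = 17.4000 + 38.9333 + 14.7500 + 11.9385 + 11.1304 + 19.1000 = 113.2522

113.3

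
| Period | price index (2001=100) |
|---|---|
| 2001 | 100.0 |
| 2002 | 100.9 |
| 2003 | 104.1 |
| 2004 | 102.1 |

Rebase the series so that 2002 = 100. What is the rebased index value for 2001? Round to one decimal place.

Rebased(2001) = 100.0 / 100.9 × 100 = 99.1080

99.1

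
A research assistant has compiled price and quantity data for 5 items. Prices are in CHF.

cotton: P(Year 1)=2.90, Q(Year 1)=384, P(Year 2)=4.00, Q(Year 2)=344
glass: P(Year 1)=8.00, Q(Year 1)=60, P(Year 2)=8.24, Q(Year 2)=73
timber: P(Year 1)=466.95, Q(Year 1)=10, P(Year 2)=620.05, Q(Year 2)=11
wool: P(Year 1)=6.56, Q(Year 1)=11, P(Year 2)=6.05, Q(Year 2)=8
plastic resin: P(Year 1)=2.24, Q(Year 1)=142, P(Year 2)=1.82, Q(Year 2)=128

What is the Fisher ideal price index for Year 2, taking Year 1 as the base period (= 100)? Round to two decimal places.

Laspeyres component (base-period weights):
ΣP(Year 2)Q(Year 1) = 4.00×384 + 8.24×60 + 620.05×10 + 6.05×11 + 1.82×142 = 1536 + 494.4 + 6200.5 + 66.55 + 258.44 = 8555.89
ΣP(Year 1)Q(Year 1) = 2.90×384 + 8.00×60 + 466.95×10 + 6.56×11 + 2.24×142 = 1113.6 + 480 + 4669.5 + 72.16 + 318.08 = 6653.34
L = 8555.89 / 6653.34 × 100 = 128.5954
Paasche component (current-period weights):
ΣP(Year 2)Q(Year 2) = 4.00×344 + 8.24×73 + 620.05×11 + 6.05×8 + 1.82×128 = 1376 + 601.52 + 6820.55 + 48.4 + 232.96 = 9079.43
ΣP(Year 1)Q(Year 2) = 2.90×344 + 8.00×73 + 466.95×11 + 6.56×8 + 2.24×128 = 997.6 + 584 + 5136.45 + 52.48 + 286.72 = 7057.25
P = 9079.43 / 7057.25 × 100 = 128.6539
Fisher = √(L × P) = √(128.5954 × 128.6539) = 128.6247

128.62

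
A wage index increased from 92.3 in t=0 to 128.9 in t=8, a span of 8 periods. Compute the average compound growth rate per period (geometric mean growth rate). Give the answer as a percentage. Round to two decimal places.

4.26%

Growth factor = (128.9/92.3)^(1/8) = (1.396533)^(1/8) = 1.042633
Growth rate = 1.042633 − 1 = 0.042633 = 4.2633%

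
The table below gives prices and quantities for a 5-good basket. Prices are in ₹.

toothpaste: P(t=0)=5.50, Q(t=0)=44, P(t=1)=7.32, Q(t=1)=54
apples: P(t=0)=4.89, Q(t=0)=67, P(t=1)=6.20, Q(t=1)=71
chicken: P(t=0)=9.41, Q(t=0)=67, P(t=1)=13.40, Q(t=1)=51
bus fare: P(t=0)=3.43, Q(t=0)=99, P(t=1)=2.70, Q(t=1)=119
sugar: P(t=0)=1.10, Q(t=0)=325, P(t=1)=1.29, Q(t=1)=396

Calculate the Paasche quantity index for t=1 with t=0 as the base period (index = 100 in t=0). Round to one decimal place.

Paasche quantity index uses current-period prices as weights.
ΣP(t=1)·Q(t=1) = 7.32×54 + 6.20×71 + 13.40×51 + 2.70×119 + 1.29×396 = 395.28 + 440.2 + 683.4 + 321.3 + 510.84 = 2351.02
ΣP(t=1)·Q(t=0) = 7.32×44 + 6.20×67 + 13.40×67 + 2.70×99 + 1.29×325 = 322.08 + 415.4 + 897.8 + 267.3 + 419.25 = 2321.83
Index = 2351.02 / 2321.83 × 100 = 101.2572

101.3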